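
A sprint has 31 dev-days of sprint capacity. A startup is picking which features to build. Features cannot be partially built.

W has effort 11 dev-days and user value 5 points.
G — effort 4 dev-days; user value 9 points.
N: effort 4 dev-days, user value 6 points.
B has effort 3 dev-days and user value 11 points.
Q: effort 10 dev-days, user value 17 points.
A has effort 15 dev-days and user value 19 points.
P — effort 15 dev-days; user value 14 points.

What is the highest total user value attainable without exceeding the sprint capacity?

Allowing fractional choices, the relaxed optimum would be about 55.7, but features are indivisible.
B + Q + A: effort 3 + 10 + 15 = 28 ≤ 31, user value 11 + 17 + 19 = 47.
G + Q + A: effort 4 + 10 + 15 = 29 ≤ 31, user value 9 + 17 + 19 = 45.
G + N + B + A: effort 4 + 4 + 3 + 15 = 26 ≤ 31, user value 9 + 6 + 11 + 19 = 45.
Best is B, Q, and A with total user value 47.

47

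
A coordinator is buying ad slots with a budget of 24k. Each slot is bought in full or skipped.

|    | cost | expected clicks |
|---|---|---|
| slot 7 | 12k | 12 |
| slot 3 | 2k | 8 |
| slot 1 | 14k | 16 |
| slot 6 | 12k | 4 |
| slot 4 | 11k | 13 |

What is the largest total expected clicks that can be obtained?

Allowing fractional choices, the relaxed optimum would be about 33.6, but ad slots are indivisible.
slot 3 + slot 1: cost 2 + 14 = 16 ≤ 24, expected clicks 8 + 16 = 24.
slot 3 + slot 4: cost 2 + 11 = 13 ≤ 24, expected clicks 8 + 13 = 21.
slot 7 + slot 4: cost 12 + 11 = 23 ≤ 24, expected clicks 12 + 13 = 25.
Best is slot 7 and slot 4 with total expected clicks 25.

25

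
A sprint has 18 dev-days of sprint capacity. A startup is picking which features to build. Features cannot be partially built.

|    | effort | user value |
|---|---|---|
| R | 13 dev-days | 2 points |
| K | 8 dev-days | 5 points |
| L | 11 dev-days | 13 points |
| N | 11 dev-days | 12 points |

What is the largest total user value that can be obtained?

13

Allowing fractional choices, the relaxed optimum would be about 20.6, but features are indivisible.
K: effort 8 ≤ 18, user value 5.
L: effort 11 ≤ 18, user value 13.
N: effort 11 ≤ 18, user value 12.
Best is L with total user value 13.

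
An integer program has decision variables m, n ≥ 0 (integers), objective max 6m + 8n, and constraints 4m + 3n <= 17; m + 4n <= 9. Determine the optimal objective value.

26

The continuous relaxation peaks at (3.15, 1.46) with value 30.62; rounding to a feasible lattice point costs some objective.
(m,n)=(3,1): 4·3+3·1=15≤17, 1·3+4·1=7≤9, objective 26.
(m,n)=(4,0): 4·4+3·0=16≤17, 1·4+4·0=4≤9, objective 24.
(m,n)=(2,1): 4·2+3·1=11≤17, 1·2+4·1=6≤9, objective 20.
Maximum is 26 at (m,n)=(3,1).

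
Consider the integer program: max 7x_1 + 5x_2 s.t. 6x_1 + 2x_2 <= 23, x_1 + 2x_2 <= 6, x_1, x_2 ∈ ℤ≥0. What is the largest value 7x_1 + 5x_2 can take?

Relaxing integrality, the LP optimum is 30.30 at (x_1,x_2) = (3.4, 1.3), which is not an integer point.
(x_1,x_2)=(3,1): 6·3+2·1=20≤23, 1·3+2·1=5≤6, objective 26.
(x_1,x_2)=(2,2): 6·2+2·2=16≤23, 1·2+2·2=6≤6, objective 24.
(x_1,x_2)=(3,0): 6·3+2·0=18≤23, 1·3+2·0=3≤6, objective 21.
Maximum is 26 at (x_1,x_2)=(3,1).

26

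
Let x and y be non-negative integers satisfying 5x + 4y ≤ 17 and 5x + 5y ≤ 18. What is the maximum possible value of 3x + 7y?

(x,y)=(0,3): 5·0+4·3=12≤17, 5·0+5·3=15≤18, objective 21.
(x,y)=(1,2): 5·1+4·2=13≤17, 5·1+5·2=15≤18, objective 17.
Maximum is 21 at (x,y)=(0,3).

21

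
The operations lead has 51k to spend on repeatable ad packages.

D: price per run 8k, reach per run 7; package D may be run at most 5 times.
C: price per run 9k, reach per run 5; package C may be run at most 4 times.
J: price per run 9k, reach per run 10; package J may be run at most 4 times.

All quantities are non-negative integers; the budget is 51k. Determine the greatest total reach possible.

51

This is a bounded integer knapsack.
4×D and 2×J: price 50 ≤ 51, reach 4·7 + 2·10 = 48.
3×D and 3×J: price 51 ≤ 51, reach 3·7 + 3·10 = 51.
Best is 51.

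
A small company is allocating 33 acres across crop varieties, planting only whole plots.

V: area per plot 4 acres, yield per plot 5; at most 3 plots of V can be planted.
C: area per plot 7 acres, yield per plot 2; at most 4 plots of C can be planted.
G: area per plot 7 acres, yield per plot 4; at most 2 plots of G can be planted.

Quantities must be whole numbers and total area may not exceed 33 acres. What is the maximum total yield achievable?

3×V and 2×G: area 26 ≤ 33, yield 3·5 + 2·4 = 23.
3×V, 1×C, and 2×G: area 33 ≤ 33, yield 3·5 + 1·2 + 2·4 = 25.
Best is 25.

25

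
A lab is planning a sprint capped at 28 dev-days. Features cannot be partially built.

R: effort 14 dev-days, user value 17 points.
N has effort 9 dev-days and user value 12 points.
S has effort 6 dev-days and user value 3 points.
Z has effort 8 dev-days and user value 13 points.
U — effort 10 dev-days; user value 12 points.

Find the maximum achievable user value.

N + Z + U: effort 9 + 8 + 10 = 27 ≤ 28, user value 12 + 13 + 12 = 37.
R + S + Z: effort 14 + 6 + 8 = 28 ≤ 28, user value 17 + 3 + 13 = 33.
Best is N, Z, and U with total user value 37.

37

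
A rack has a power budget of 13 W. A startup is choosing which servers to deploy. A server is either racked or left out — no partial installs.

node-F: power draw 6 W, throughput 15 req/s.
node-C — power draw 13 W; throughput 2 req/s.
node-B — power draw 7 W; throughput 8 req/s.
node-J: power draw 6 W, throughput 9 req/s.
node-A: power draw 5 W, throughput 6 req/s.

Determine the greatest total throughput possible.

node-F + node-B: power draw 6 + 7 = 13 ≤ 13, throughput 15 + 8 = 23.
node-F + node-J: power draw 6 + 6 = 12 ≤ 13, throughput 15 + 9 = 24.
Best is node-F and node-J with total throughput 24.

24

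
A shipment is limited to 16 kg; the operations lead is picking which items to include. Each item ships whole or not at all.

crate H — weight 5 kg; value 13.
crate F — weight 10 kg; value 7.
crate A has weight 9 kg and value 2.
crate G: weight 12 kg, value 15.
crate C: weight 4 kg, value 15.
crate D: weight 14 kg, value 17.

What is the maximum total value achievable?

This is an integer program with binary decision variables.
Take crate G and crate C: weight 12 + 4 = 16 ≤ 16, value 15 + 15 = 30.
No other feasible combination does better.

30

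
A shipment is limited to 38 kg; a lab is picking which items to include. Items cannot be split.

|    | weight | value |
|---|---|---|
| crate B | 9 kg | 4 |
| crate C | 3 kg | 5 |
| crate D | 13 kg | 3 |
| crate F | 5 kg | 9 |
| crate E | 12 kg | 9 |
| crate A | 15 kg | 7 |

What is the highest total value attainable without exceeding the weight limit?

30

Take crate C, crate F, crate E, and crate A: weight 3 + 5 + 12 + 15 = 35 ≤ 38, value 5 + 9 + 9 + 7 = 30.
No other feasible combination does better.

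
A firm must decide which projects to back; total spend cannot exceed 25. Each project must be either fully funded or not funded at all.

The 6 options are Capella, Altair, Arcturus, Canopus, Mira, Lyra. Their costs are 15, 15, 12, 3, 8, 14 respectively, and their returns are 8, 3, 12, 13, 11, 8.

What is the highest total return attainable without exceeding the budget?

This is a 0-1 knapsack instance.
Allowing fractional choices, the relaxed optimum would be about 37.1, but projects are indivisible.
Arcturus + Canopus + Mira: cost 12 + 3 + 8 = 23 ≤ 25, return 12 + 13 + 11 = 36.
Canopus + Mira + Lyra: cost 3 + 8 + 14 = 25 ≤ 25, return 13 + 11 + 8 = 32.
Arcturus + Canopus: cost 12 + 3 = 15 ≤ 25, return 12 + 13 = 25.
Best is Arcturus, Canopus, and Mira with total return 36.

36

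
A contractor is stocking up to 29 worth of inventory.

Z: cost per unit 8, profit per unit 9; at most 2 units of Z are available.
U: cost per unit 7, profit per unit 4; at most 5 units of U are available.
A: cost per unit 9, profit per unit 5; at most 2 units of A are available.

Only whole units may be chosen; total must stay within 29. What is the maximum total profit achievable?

Z has the best ratio (9/8); taking only Z gives at most 2×9 = 18 (stopped by the supply cap of 2).
Mixing does better — 2×Z and 1×A: cost 25 ≤ 29, profit 2·9 + 1·5 = 23.

23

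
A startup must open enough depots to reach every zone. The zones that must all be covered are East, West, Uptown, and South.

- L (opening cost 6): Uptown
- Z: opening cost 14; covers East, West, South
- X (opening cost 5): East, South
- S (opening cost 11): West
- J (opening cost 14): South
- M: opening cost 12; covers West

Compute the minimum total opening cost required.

20

This is a weighted set-cover instance.
The greedy cost-per-new-zone heuristic would pick X, L, and S for 22, but a cheaper cover exists.
Choose L and Z: together they cover East, West, Uptown, South — every zone.
Total opening cost: 6 + 14 = 20.
No cover costs less than 20.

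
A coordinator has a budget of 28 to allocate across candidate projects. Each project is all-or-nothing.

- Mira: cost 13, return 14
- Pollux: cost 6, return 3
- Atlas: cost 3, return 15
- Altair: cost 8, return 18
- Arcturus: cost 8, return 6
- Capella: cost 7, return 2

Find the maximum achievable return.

Allowing fractional choices, the relaxed optimum would be about 50.0, but projects are indivisible.
Mira + Atlas + Altair: cost 13 + 3 + 8 = 24 ≤ 28, return 14 + 15 + 18 = 47.
Pollux + Atlas + Altair + Arcturus: cost 6 + 3 + 8 + 8 = 25 ≤ 28, return 3 + 15 + 18 + 6 = 42.
Atlas + Altair + Arcturus + Capella: cost 3 + 8 + 8 + 7 = 26 ≤ 28, return 15 + 18 + 6 + 2 = 41.
Best is Mira, Atlas, and Altair with total return 47.

47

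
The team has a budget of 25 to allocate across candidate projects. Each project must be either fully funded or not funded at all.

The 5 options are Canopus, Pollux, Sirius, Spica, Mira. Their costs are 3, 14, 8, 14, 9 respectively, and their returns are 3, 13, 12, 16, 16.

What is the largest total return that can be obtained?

32

Allowing fractional choices, the relaxed optimum would be about 37.1, but projects are indivisible.
Canopus + Sirius + Mira: cost 3 + 8 + 9 = 20 ≤ 25, return 3 + 12 + 16 = 31.
Spica + Mira: cost 14 + 9 = 23 ≤ 25, return 16 + 16 = 32.
Best is Spica and Mira with total return 32.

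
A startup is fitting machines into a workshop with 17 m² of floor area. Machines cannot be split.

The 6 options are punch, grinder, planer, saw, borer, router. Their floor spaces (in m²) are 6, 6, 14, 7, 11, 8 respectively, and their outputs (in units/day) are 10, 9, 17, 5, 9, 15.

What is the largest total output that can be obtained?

This is a 0-1 knapsack instance.
Take punch and router: floor space 6 + 8 = 14 ≤ 17, output 10 + 15 = 25.
No other feasible combination does better.

25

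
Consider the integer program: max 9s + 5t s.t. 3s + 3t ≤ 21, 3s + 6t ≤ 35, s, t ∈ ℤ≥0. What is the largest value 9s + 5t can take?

(s,t)=(7,0): 3·7+3·0=21≤21, 3·7+6·0=21≤35, objective 63.
(s,t)=(6,1): 3·6+3·1=21≤21, 3·6+6·1=24≤35, objective 59.
(s,t)=(6,0): 3·6+3·0=18≤21, 3·6+6·0=18≤35, objective 54.
Maximum is 63 at (s,t)=(7,0).

63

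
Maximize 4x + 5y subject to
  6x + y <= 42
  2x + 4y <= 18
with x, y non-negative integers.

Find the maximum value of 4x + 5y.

30

Relaxing integrality, the LP optimum is 32.73 at (x,y) = (6.82, 1.09), which is not an integer point.
(x,y)=(5,2): 6·5+1·2=32≤42, 2·5+4·2=18≤18, objective 30.
(x,y)=(6,1): 6·6+1·1=37≤42, 2·6+4·1=16≤18, objective 29.
Maximum is 30 at (x,y)=(5,2).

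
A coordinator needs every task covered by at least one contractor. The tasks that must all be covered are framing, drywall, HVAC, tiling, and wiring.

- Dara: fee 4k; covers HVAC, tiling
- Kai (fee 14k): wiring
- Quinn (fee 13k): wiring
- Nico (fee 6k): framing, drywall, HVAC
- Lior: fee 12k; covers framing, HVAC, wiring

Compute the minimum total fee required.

Choose Dara, Nico, and Lior: together they cover framing, drywall, HVAC, tiling, wiring — every task.
Total fee: 4 + 6 + 12 = 22.
No cover costs less than 22.

22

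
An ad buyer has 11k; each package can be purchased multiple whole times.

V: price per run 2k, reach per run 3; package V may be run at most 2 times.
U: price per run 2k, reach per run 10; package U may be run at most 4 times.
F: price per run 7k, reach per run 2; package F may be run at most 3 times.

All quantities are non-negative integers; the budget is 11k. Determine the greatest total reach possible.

43

This is a bounded integer knapsack.
Take 1×V and 4×U: price 10 ≤ 11, reach 1·3 + 4·10 = 43.
U has the best ratio (10/2) and is taken to its limit of 4; remaining capacity is filled optimally with the others.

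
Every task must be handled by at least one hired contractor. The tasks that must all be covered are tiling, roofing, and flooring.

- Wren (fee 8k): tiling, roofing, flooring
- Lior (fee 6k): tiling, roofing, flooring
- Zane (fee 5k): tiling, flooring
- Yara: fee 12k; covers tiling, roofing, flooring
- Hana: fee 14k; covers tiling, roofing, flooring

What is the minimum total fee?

Lior alone covers tiling, roofing, flooring — every task.
Total fee: 6.
No cover costs less than 6.

6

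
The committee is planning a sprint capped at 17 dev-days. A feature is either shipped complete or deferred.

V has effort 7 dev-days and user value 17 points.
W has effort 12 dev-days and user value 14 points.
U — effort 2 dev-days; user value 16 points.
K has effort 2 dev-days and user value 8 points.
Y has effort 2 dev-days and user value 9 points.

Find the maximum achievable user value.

V + U + Y: effort 7 + 2 + 2 = 11 ≤ 17, user value 17 + 16 + 9 = 42.
V + U + K: effort 7 + 2 + 2 = 11 ≤ 17, user value 17 + 16 + 8 = 41.
V + U + K + Y: effort 7 + 2 + 2 + 2 = 13 ≤ 17, user value 17 + 16 + 8 + 9 = 50.
Best is V, U, K, and Y with total user value 50.

50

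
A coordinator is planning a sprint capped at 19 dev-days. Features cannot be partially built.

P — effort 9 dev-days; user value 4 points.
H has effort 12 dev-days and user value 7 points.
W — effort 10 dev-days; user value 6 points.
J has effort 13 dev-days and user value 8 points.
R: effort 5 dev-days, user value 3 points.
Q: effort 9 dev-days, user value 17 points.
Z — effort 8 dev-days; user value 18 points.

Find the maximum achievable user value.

35

W + Z: effort 10 + 8 = 18 ≤ 19, user value 6 + 18 = 24.
Q + Z: effort 9 + 8 = 17 ≤ 19, user value 17 + 18 = 35.
Best is Q and Z with total user value 35.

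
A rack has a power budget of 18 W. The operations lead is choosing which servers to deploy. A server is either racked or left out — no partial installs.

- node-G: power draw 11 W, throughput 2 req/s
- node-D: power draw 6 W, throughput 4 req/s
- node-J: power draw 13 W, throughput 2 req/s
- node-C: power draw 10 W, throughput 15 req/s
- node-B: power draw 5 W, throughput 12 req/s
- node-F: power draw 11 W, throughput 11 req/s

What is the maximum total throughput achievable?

Allowing fractional choices, the relaxed optimum would be about 30.0, but servers are indivisible.
node-C + node-B: power draw 10 + 5 = 15 ≤ 18, throughput 15 + 12 = 27.
node-D + node-C: power draw 6 + 10 = 16 ≤ 18, throughput 4 + 15 = 19.
node-B + node-F: power draw 5 + 11 = 16 ≤ 18, throughput 12 + 11 = 23.
Best is node-C and node-B with total throughput 27.

27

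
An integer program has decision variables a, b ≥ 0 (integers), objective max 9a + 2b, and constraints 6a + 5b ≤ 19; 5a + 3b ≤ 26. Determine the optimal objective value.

Relaxing integrality, the LP optimum is 28.50 at (a,b) = (3.17, 0), which is not an integer point.
(a,b)=(3,0): 6·3+5·0=18≤19, 5·3+3·0=15≤26, objective 27.
(a,b)=(2,1): 6·2+5·1=17≤19, 5·2+3·1=13≤26, objective 20.
(a,b)=(2,0): 6·2+5·0=12≤19, 5·2+3·0=10≤26, objective 18.
The best lattice point is (3,0), giving 27.

27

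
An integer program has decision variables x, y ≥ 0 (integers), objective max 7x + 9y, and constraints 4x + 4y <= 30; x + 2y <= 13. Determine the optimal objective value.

61

The continuous relaxation peaks at (2, 5.5) with value 63.50; rounding to a feasible lattice point costs some objective.
(x,y)=(1,6): 4·1+4·6=28≤30, 1·1+2·6=13≤13, objective 61.
(x,y)=(2,5): 4·2+4·5=28≤30, 1·2+2·5=12≤13, objective 59.
(x,y)=(3,4): 4·3+4·4=28≤30, 1·3+2·4=11≤13, objective 57.
(x,y)=(0,6): 4·0+4·6=24≤30, 1·0+2·6=12≤13, objective 54.
No feasible integer point exceeds 61.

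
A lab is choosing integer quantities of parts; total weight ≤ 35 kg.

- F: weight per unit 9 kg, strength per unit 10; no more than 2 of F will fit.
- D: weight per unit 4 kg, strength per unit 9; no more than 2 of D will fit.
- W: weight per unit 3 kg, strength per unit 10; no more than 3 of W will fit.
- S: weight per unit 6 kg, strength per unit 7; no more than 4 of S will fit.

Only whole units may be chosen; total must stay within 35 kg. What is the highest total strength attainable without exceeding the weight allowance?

69

This is a bounded integer knapsack.
2×F, 2×D, and 3×W: weight 35 ≤ 35, strength 2·10 + 2·9 + 3·10 = 68.
2×D, 3×W, and 3×S: weight 35 ≤ 35, strength 2·9 + 3·10 + 3·7 = 69.
Best is 69.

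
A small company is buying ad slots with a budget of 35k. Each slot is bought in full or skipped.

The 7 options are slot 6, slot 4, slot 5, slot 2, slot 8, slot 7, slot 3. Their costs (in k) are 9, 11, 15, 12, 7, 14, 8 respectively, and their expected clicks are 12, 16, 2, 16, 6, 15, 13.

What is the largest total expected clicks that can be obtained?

47

Allowing fractional choices, the relaxed optimum would be about 50.3, but ad slots are indivisible.
slot 6 + slot 4 + slot 2: cost 9 + 11 + 12 = 32 ≤ 35, expected clicks 12 + 16 + 16 = 44.
slot 6 + slot 4 + slot 8 + slot 3: cost 9 + 11 + 7 + 8 = 35 ≤ 35, expected clicks 12 + 16 + 6 + 13 = 47.
slot 4 + slot 2 + slot 3: cost 11 + 12 + 8 = 31 ≤ 35, expected clicks 16 + 16 + 13 = 45.
Best is slot 6, slot 4, slot 8, and slot 3 with total expected clicks 47.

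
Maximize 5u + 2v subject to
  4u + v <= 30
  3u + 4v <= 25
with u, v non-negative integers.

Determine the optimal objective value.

37

The continuous relaxation peaks at (7.31, 0.769) with value 38.08; rounding to a feasible lattice point costs some objective.
(u,v)=(7,1): 4·7+1·1=29≤30, 3·7+4·1=25≤25, objective 37.
(u,v)=(7,0): 4·7+1·0=28≤30, 3·7+4·0=21≤25, objective 35.
Maximum is 37 at (u,v)=(7,1).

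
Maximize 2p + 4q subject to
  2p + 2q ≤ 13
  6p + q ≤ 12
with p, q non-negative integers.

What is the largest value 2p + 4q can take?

24

Relaxing integrality, the LP optimum is 26.00 at (p,q) = (0, 6.5), which is not an integer point.
(p,q)=(0,6): 2·0+2·6=12≤13, 6·0+1·6=6≤12, objective 24.
(p,q)=(1,5): 2·1+2·5=12≤13, 6·1+1·5=11≤12, objective 22.
(p,q)=(0,5): 2·0+2·5=10≤13, 6·0+1·5=5≤12, objective 20.
The best lattice point is (0,6), giving 24.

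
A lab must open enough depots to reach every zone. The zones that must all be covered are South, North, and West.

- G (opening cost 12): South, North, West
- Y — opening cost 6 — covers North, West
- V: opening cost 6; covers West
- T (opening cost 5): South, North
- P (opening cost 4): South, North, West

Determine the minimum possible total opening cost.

P alone covers South, North, West — every zone.
Total opening cost: 4.
No cover costs less than 4.

4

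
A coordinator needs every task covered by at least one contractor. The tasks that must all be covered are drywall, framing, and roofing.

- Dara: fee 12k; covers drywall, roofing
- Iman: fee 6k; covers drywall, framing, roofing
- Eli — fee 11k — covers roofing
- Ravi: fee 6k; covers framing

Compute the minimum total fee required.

This is a weighted set-cover instance.
Iman alone covers drywall, framing, roofing — every task.
Total fee: 6.
No cover costs less than 6.

6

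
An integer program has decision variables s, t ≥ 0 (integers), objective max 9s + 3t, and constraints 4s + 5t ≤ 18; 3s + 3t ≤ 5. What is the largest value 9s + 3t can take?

(s,t)=(1,0): 4·1+5·0=4≤18, 3·1+3·0=3≤5, objective 9.
(s,t)=(0,1): 4·0+5·1=5≤18, 3·0+3·1=3≤5, objective 3.
(s,t)=(0,0): 4·0+5·0=0≤18, 3·0+3·0=0≤5, objective 0.
No feasible integer point exceeds 9.

9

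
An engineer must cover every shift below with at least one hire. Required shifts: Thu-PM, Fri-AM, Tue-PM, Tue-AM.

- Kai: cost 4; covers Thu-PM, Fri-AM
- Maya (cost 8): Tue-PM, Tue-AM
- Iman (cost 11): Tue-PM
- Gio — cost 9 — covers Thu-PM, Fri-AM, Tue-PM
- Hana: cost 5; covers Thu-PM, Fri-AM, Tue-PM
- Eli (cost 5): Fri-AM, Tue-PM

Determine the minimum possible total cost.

12

This is an integer covering problem.
The greedy cost-per-new-shift heuristic would pick Hana and Maya for 13, but a cheaper cover exists.
Choose Kai and Maya: together they cover Thu-PM, Fri-AM, Tue-PM, Tue-AM — every shift.
Total cost: 4 + 8 = 12.
No cover costs less than 12.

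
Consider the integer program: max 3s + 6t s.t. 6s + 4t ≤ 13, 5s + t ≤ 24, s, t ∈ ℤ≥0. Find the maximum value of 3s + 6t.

18

(s,t)=(0,3) is feasible, giving 18.
(s,t)=(0,2) is feasible, giving 12.
No feasible integer point exceeds 18.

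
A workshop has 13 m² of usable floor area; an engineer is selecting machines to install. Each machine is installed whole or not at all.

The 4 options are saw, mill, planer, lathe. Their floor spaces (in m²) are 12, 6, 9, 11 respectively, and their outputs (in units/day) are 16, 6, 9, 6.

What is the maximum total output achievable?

Allowing fractional choices, the relaxed optimum would be about 17.0, but machines are indivisible.
mill: floor space 6 ≤ 13, output 6.
saw: floor space 12 ≤ 13, output 16.
planer: floor space 9 ≤ 13, output 9.
Best is saw with total output 16.

16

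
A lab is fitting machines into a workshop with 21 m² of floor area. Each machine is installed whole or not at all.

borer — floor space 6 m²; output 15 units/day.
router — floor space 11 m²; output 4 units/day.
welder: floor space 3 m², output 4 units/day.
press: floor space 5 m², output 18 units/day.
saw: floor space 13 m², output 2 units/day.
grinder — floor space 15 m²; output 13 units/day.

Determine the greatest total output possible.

37

Treat it as a binary knapsack problem.
borer + welder + press: floor space 6 + 3 + 5 = 14 ≤ 21, output 15 + 4 + 18 = 37.
borer + press: floor space 6 + 5 = 11 ≤ 21, output 15 + 18 = 33.
Best is borer, welder, and press with total output 37.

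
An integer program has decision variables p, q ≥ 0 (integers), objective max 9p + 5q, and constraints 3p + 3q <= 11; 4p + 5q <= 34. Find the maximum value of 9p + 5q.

(p,q)=(3,0): 3·3+3·0=9≤11, 4·3+5·0=12≤34, objective 27.
(p,q)=(2,1): 3·2+3·1=9≤11, 4·2+5·1=13≤34, objective 23.
(p,q)=(2,0): 3·2+3·0=6≤11, 4·2+5·0=8≤34, objective 18.
No feasible integer point exceeds 27.

27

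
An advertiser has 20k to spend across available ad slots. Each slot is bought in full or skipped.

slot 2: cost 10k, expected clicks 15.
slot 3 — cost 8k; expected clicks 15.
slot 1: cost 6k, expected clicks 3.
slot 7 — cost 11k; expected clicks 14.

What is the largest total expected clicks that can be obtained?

30

This is a 0-1 knapsack instance.
Allowing fractional choices, the relaxed optimum would be about 32.5, but ad slots are indivisible.
slot 3 + slot 7: cost 8 + 11 = 19 ≤ 20, expected clicks 15 + 14 = 29.
slot 2 + slot 3: cost 10 + 8 = 18 ≤ 20, expected clicks 15 + 15 = 30.
Best is slot 2 and slot 3 with total expected clicks 30.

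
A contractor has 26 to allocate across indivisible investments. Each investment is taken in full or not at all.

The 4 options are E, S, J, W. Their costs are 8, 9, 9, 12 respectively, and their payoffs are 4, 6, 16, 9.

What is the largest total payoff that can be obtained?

E + S + J: cost 8 + 9 + 9 = 26 ≤ 26, payoff 4 + 6 + 16 = 26.
J + W: cost 9 + 12 = 21 ≤ 26, payoff 16 + 9 = 25.
S + J: cost 9 + 9 = 18 ≤ 26, payoff 6 + 16 = 22.
Best is E, S, and J with total payoff 26.

26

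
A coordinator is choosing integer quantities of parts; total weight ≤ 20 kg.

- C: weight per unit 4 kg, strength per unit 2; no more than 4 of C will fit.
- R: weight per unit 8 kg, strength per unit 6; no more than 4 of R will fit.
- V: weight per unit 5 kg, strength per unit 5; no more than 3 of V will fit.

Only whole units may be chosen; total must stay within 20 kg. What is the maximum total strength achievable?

17

This is a bounded integer knapsack.
V has the best ratio (5/5); taking only V gives at most 3×5 = 15 (stopped by the supply cap of 3).
Mixing does better — 1×C and 3×V: weight 19 ≤ 20, strength 1·2 + 3·5 = 17.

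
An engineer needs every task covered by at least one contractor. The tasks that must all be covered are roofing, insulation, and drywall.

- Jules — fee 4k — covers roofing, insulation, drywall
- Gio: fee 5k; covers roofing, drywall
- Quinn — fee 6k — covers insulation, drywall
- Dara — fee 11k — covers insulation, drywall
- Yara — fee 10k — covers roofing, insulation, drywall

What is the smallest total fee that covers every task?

4

Jules alone covers roofing, insulation, drywall — every task.
Total fee: 4.
No cover costs less than 4.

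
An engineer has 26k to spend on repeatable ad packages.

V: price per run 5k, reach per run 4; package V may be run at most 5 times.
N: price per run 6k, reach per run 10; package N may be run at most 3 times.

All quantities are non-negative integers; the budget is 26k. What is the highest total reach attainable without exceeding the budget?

This is a bounded integer knapsack.
3×N: price 18 ≤ 26, reach 3·10 = 30.
1×V and 3×N: price 23 ≤ 26, reach 1·4 + 3·10 = 34.
Best is 34.

34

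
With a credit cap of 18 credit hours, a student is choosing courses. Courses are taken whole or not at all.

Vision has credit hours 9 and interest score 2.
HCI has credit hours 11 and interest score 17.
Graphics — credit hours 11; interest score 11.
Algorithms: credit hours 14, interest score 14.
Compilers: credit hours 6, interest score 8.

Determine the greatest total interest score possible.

25

Allowing fractional choices, the relaxed optimum would be about 26.0, but courses are indivisible.
HCI + Compilers: credit hours 11 + 6 = 17 ≤ 18, interest score 17 + 8 = 25.
Graphics + Compilers: credit hours 11 + 6 = 17 ≤ 18, interest score 11 + 8 = 19.
Best is HCI and Compilers with total interest score 25.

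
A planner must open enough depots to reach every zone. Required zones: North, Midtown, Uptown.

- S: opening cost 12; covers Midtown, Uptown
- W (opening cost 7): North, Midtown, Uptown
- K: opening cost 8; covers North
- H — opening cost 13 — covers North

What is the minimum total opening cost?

W alone covers North, Midtown, Uptown — every zone.
Total opening cost: 7.
No cover costs less than 7.

7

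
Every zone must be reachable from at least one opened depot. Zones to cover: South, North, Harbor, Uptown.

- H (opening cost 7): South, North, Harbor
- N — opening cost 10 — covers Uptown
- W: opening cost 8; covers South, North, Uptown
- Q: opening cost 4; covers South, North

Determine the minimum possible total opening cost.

15

The greedy cost-per-new-zone heuristic would pick Q, H, and W for 19, but a cheaper cover exists.
Choose H and W: together they cover South, North, Harbor, Uptown — every zone.
Total opening cost: 7 + 8 = 15.
No cover costs less than 15.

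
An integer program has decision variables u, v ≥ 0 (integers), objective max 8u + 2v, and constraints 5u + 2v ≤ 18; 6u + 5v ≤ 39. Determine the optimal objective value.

(u,v)=(3,1) is feasible, giving 26.
(u,v)=(3,0) is feasible, giving 24.
(u,v)=(2,2) is feasible, giving 20.
No feasible integer point exceeds 26.

26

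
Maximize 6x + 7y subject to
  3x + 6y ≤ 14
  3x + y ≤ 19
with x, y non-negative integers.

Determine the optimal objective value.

24

(x,y)=(4,0) is feasible, giving 24.
(x,y)=(3,0) is feasible, giving 18.
The best lattice point is (4,0), giving 24.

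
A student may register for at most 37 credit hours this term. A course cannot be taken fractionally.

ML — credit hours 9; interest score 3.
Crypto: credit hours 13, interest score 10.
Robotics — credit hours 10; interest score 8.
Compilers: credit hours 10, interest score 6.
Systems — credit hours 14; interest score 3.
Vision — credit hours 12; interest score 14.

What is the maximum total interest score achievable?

Allowing fractional choices, the relaxed optimum would be about 33.2, but courses are indivisible.
Crypto + Robotics + Vision: credit hours 13 + 10 + 12 = 35 ≤ 37, interest score 10 + 8 + 14 = 32.
Crypto + Compilers + Vision: credit hours 13 + 10 + 12 = 35 ≤ 37, interest score 10 + 6 + 14 = 30.
Robotics + Compilers + Vision: credit hours 10 + 10 + 12 = 32 ≤ 37, interest score 8 + 6 + 14 = 28.
Best is Crypto, Robotics, and Vision with total interest score 32.

32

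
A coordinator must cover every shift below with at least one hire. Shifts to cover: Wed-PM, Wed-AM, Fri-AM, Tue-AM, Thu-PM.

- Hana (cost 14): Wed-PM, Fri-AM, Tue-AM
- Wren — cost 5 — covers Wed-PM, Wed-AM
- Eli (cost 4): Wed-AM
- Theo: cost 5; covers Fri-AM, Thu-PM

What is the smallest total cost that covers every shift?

This is a weighted set-cover instance.
The greedy cost-per-new-shift heuristic would pick Wren, Theo, and Hana for 24, but a cheaper cover exists.
Choose Hana, Eli, and Theo: together they cover Wed-PM, Wed-AM, Fri-AM, Tue-AM, Thu-PM — every shift.
Total cost: 14 + 4 + 5 = 23.
No cover costs less than 23.

23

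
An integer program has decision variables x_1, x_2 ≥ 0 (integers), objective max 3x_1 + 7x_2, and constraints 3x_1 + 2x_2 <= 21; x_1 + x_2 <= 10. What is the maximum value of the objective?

70

(x_1,x_2)=(0,10) is feasible, giving 70.
(x_1,x_2)=(1,9) is feasible, giving 66.
(x_1,x_2)=(0,9) is feasible, giving 63.
The best lattice point is (0,10), giving 70.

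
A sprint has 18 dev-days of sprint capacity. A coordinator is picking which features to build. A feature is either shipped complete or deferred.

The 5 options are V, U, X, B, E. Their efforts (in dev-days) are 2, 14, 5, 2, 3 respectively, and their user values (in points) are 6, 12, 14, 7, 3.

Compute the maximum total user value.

30

Take V, X, B, and E: effort 2 + 5 + 2 + 3 = 12 ≤ 18, user value 6 + 14 + 7 + 3 = 30.
No other feasible combination does better.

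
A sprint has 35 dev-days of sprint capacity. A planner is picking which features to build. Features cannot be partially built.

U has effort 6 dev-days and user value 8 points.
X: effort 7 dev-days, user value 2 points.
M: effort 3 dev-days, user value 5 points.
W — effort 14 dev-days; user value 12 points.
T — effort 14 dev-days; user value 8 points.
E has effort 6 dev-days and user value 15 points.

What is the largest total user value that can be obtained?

U + X + W + E: effort 6 + 7 + 14 + 6 = 33 ≤ 35, user value 8 + 2 + 12 + 15 = 37.
U + M + W + E: effort 6 + 3 + 14 + 6 = 29 ≤ 35, user value 8 + 5 + 12 + 15 = 40.
Best is U, M, W, and E with total user value 40.

40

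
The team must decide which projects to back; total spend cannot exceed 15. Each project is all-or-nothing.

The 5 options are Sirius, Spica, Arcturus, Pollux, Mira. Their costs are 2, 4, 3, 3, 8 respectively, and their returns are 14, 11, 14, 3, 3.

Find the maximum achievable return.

42

Sirius + Spica + Arcturus + Pollux: cost 2 + 4 + 3 + 3 = 12 ≤ 15, return 14 + 11 + 14 + 3 = 42.
Sirius + Spica + Arcturus: cost 2 + 4 + 3 = 9 ≤ 15, return 14 + 11 + 14 = 39.
Best is Sirius, Spica, Arcturus, and Pollux with total return 42.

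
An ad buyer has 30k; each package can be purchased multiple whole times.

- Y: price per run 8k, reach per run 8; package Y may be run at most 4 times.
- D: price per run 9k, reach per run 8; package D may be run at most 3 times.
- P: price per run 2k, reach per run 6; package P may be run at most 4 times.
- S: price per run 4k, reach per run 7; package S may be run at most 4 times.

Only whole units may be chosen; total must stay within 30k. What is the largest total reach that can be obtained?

54

P has the best ratio (6/2); taking only P gives at most 4×6 = 24 (stopped by the supply cap of 4).
Mixing does better — 1×Y, 3×P, and 4×S: price 30 ≤ 30, reach 1·8 + 3·6 + 4·7 = 54.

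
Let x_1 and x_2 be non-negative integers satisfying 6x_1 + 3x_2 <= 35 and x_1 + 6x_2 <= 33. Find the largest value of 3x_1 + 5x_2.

34

The continuous relaxation peaks at (3.36, 4.94) with value 34.79; rounding to a feasible lattice point costs some objective.
(x_1,x_2)=(3,5): 6·3+3·5=33≤35, 1·3+6·5=33≤33, objective 34.
(x_1,x_2)=(2,5): 6·2+3·5=27≤35, 1·2+6·5=32≤33, objective 31.
(x_1,x_2)=(3,4): 6·3+3·4=30≤35, 1·3+6·4=27≤33, objective 29.
The best lattice point is (3,5), giving 34.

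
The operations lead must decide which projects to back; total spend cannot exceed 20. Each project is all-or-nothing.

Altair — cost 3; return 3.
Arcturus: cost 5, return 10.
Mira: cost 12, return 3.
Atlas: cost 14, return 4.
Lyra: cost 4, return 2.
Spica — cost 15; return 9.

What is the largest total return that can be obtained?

19

Take Arcturus and Spica: cost 5 + 15 = 20 ≤ 20, return 10 + 9 = 19.
No other feasible combination does better.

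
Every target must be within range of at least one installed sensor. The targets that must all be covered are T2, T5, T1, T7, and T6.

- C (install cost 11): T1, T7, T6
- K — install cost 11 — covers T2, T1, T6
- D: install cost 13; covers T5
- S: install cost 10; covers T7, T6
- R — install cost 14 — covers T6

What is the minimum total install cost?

The greedy cost-per-new-target heuristic would pick C, K, and D for 35, but a cheaper cover exists.
Choose K, D, and S: together they cover T2, T5, T1, T7, T6 — every target.
Total install cost: 11 + 13 + 10 = 34.
No cover costs less than 34.

34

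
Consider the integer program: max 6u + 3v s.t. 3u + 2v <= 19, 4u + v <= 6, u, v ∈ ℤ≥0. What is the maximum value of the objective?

(u,v)=(0,6): 3·0+2·6=12≤19, 4·0+1·6=6≤6, objective 18.
(u,v)=(0,5): 3·0+2·5=10≤19, 4·0+1·5=5≤6, objective 15.
No feasible integer point exceeds 18.

18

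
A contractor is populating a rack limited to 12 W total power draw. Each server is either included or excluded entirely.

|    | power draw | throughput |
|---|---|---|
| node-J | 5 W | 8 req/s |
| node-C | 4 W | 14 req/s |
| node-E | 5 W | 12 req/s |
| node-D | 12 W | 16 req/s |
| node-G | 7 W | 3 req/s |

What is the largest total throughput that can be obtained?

Allowing fractional choices, the relaxed optimum would be about 30.8, but servers are indivisible.
node-C + node-E: power draw 4 + 5 = 9 ≤ 12, throughput 14 + 12 = 26.
node-J + node-C: power draw 5 + 4 = 9 ≤ 12, throughput 8 + 14 = 22.
node-J + node-E: power draw 5 + 5 = 10 ≤ 12, throughput 8 + 12 = 20.
Best is node-C and node-E with total throughput 26.

26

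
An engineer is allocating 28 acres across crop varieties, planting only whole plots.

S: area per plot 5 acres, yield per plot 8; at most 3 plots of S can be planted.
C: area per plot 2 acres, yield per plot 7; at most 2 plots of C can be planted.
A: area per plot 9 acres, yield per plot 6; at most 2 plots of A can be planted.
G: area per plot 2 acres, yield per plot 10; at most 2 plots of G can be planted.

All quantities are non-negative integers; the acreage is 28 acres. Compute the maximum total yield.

Take 3×S, 2×C, and 2×G: area 23 ≤ 28, yield 3·8 + 2·7 + 2·10 = 58.
G has the best ratio (10/2) and is taken to its limit of 2; remaining capacity is filled optimally with the others.

58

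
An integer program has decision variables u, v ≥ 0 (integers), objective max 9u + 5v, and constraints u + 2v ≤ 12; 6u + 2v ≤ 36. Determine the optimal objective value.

60

The continuous relaxation peaks at (4.8, 3.6) with value 61.20; rounding to a feasible lattice point costs some objective.
(u,v)=(5,3): 1·5+2·3=11≤12, 6·5+2·3=36≤36, objective 60.
(u,v)=(4,4): 1·4+2·4=12≤12, 6·4+2·4=32≤36, objective 56.
The best lattice point is (5,3), giving 60.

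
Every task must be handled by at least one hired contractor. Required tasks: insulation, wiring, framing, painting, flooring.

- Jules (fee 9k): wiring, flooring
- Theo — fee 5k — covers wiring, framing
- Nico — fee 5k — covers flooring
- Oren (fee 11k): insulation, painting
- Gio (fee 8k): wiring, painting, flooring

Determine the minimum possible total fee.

This is a weighted set-cover instance.
The greedy cost-per-new-task heuristic would pick Theo, Gio, and Oren for 24, but a cheaper cover exists.
Choose Theo, Nico, and Oren: together they cover insulation, wiring, framing, painting, flooring — every task.
Total fee: 5 + 5 + 11 = 21.
No cover costs less than 21.

21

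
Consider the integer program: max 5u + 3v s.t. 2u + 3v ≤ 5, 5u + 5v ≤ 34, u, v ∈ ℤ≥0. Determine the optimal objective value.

(u,v)=(2,0) is feasible, giving 10.
(u,v)=(1,1) is feasible, giving 8.
(u,v)=(1,0) is feasible, giving 5.
Maximum is 10 at (u,v)=(2,0).

10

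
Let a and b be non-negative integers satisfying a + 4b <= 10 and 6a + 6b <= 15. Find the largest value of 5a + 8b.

16

The continuous relaxation peaks at (0, 2.5) with value 20.00; rounding to a feasible lattice point costs some objective.
(a,b)=(0,2) is feasible, giving 16.
(a,b)=(1,1) is feasible, giving 13.
(a,b)=(0,1) is feasible, giving 8.
Maximum is 16 at (a,b)=(0,2).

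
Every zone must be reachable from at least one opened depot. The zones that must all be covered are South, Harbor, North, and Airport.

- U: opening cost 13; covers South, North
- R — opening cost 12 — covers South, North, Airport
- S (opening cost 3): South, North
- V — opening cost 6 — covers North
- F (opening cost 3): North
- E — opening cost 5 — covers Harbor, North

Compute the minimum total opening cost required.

17

The greedy cost-per-new-zone heuristic would pick S, E, and R for 20, but a cheaper cover exists.
Choose R and E: together they cover South, Harbor, North, Airport — every zone.
Total opening cost: 12 + 5 = 17.
No cover costs less than 17.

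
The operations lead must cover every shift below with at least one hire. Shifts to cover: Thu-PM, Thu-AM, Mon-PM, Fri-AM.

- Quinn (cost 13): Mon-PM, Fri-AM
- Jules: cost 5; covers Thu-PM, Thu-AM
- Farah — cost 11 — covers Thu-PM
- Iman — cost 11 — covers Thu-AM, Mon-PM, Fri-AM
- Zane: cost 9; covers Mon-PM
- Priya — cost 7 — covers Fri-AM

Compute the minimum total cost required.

This is a weighted set-cover instance.
Choose Jules and Iman: together they cover Thu-PM, Thu-AM, Mon-PM, Fri-AM — every shift.
Total cost: 5 + 11 = 16.
No cover costs less than 16.

16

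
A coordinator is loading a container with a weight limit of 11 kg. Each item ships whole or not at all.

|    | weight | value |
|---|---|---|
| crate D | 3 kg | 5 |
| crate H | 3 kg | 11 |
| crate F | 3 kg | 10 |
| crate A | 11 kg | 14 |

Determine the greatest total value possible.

26

This is a 0-1 knapsack instance.
crate D + crate H + crate F: weight 3 + 3 + 3 = 9 ≤ 11, value 5 + 11 + 10 = 26.
crate H + crate F: weight 3 + 3 = 6 ≤ 11, value 11 + 10 = 21.
crate D + crate H: weight 3 + 3 = 6 ≤ 11, value 5 + 11 = 16.
Best is crate D, crate H, and crate F with total value 26.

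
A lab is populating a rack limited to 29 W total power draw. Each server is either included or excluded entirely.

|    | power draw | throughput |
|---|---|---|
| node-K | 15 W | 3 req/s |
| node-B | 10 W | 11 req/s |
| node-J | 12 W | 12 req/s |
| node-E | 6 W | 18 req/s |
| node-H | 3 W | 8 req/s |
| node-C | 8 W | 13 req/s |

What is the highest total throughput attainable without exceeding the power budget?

Treat it as a binary knapsack problem.
Take node-J, node-E, node-H, and node-C: power draw 12 + 6 + 3 + 8 = 29 ≤ 29, throughput 12 + 18 + 8 + 13 = 51.
No other feasible combination does better.

51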